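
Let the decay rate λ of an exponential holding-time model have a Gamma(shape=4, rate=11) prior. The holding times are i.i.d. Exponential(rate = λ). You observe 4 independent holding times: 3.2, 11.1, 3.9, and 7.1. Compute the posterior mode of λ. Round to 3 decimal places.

The Exponential(rate=λ) likelihood is ∝ λ^n e^(−λΣtᵢ). Here n = 4 and Σtᵢ = 3.2 + 11.1 + 3.9 + 7.1 = 25.3.
Posterior ∝ λ^3e^(−11λ) · λ^4e^(−25.3λ) = λ^7e^(−36.3λ), i.e. Gamma(8, 36.3).
Mode = (a−1)/b = 7/36.3 ≈ 0.193.

λ̂_MAP = 0.193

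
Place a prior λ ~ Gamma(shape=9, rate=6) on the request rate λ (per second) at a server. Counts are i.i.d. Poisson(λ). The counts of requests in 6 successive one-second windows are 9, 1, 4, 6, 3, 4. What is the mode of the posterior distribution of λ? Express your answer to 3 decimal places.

Σxᵢ = 9+1+4+6+3+4 = 27, with n = 6.
Posterior ∝ λ^8e^(−6λ) · λ^27e^(−6λ) = λ^35e^(−12λ), i.e. Gamma(shape=36, rate=12).
The mode of a Gamma(a, b) with a ≥ 1 (shape–rate) is (a−1)/b = 35/12 ≈ 2.917.

λ̂_MAP = 2.917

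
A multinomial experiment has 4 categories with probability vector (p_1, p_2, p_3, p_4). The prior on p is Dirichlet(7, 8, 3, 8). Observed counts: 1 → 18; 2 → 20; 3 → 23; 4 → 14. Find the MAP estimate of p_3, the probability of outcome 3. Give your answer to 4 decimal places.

The posterior is Dirichlet(αᵢ + nᵢ) = Dirichlet(25, 28, 26, 22).
For a Dirichlet(a₁,…,a_K) with all aᵢ > 1, the mode has j-th component (aⱼ − 1)/(Σaᵢ − K).
Here Σaᵢ = 101 and K = 4, so p_3 = (26 − 1)/(101 − 4) = 25/97 ≈ 0.2577.

MAP estimate: 0.2577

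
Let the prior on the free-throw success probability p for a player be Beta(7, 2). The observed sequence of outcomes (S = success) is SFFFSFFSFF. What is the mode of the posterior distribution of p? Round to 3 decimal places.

Prior: Beta(7, 2).
Data: 3 successes in 10 trials (from the sequence). The binomial likelihood contributes p^3(1−p)^7, so the posterior is Beta(7+3, 2+7) = Beta(10, 9).
For Beta(a, b) with a, b > 1 the mode is (a−1)/(a+b−2) = 9/17 ≈ 0.529.

p̂_MAP = 0.529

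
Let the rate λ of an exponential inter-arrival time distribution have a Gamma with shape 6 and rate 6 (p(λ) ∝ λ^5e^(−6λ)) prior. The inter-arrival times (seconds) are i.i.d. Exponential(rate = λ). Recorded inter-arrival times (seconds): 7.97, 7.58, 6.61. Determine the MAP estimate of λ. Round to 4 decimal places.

λ̂_MAP = 0.2841

The Exponential(rate=λ) likelihood is ∝ λ^n e^(−λΣtᵢ). Here n = 3 and Σtᵢ = 7.97 + 7.58 + 6.61 = 22.16.
Posterior ∝ λ^5e^(−6λ) · λ^3e^(−22.16λ) = λ^8e^(−28.16λ), i.e. Gamma(9, 28.16).
Mode = (a−1)/b = 8/28.16 ≈ 0.2841.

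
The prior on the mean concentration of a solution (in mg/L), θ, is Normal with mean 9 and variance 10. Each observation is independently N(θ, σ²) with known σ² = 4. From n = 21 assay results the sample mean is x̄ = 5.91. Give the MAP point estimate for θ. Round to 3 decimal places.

θ̂_MAP = 5.968

n = 21, x̄ = 5.91.
For a Normal prior and Normal likelihood with known variance, the posterior is Normal; its mode equals its mean, the precision-weighted average.
Prior precision 1/σ₀² = 1/10 = 0.1; data precision n/σ² = 21/4 = 5.25.
θ̂ = (0.1·9 + 5.25·5.91) / (0.1 + 5.25) = 31.9275/5.35 = 12771/2140 ≈ 5.968.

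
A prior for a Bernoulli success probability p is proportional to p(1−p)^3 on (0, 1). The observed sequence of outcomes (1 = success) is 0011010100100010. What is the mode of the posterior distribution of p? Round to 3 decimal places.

The prior density ∝ p(1−p)^3 is the kernel of Beta(2, 4).
Data: 6 successes in 16 trials (from the sequence). The binomial likelihood contributes p^6(1−p)^10, so the posterior is Beta(2+6, 4+10) = Beta(8, 14).
For Beta(a, b) with a, b > 1 the mode is (a−1)/(a+b−2) = 7/20 ≈ 0.350.

p̂_MAP = 0.350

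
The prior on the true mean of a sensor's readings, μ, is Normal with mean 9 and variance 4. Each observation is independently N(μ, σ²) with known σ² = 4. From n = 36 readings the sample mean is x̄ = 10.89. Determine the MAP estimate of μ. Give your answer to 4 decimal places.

μ̂_MAP = 10.8389

n = 36, x̄ = 10.89.
For a Normal prior and Normal likelihood with known variance, the posterior is Normal; its mode equals its mean, the precision-weighted average.
Prior precision 1/σ₀² = 1/4 = 0.25; data precision n/σ² = 36/4 = 9.
μ̂ = (0.25·9 + 9·10.89) / (0.25 + 9) = 100.26/9.25 = 10026/925 ≈ 10.8389.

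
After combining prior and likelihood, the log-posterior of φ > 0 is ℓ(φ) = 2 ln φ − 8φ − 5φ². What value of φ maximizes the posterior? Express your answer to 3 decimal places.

ℓ'(φ) = 2/φ − 8 − 10φ. Setting this to zero and multiplying by φ: 10φ² + 8φ − 2 = 0.
φ = (−8 + √(8² + 4·10·2)) / (2·10) = (−8 + √144) / 20 = (−8 + 12)/20 = 1/5.
ℓ''(φ) = −2/φ² − 10 < 0, confirming a maximum.

φ̂_MAP = 0.200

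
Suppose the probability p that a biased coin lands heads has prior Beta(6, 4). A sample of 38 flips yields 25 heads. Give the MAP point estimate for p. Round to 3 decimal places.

Prior: Beta(6, 4).
Data: 25 successes in 38 trials. The binomial likelihood contributes p^25(1−p)^13, so the posterior is Beta(6+25, 4+13) = Beta(31, 17).
For Beta(a, b) with a, b > 1 the mode is (a−1)/(a+b−2) = 30/46 ≈ 0.652.

p̂_MAP = 0.652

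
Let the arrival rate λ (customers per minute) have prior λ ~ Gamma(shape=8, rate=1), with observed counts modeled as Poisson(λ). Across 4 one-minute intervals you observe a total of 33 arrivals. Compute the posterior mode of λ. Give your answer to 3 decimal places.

λ̂_MAP = 8.000

Σxᵢ = 33, n = 4.
Posterior ∝ λ^7e^(−1λ) · λ^33e^(−4λ) = λ^40e^(−5λ), i.e. Gamma(shape=41, rate=5).
The mode of a Gamma(a, b) with a ≥ 1 (shape–rate) is (a−1)/b = 40/5 ≈ 8.000.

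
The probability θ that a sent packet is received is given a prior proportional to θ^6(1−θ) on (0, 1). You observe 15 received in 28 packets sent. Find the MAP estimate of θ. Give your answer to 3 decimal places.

θ̂_MAP = 0.600

The prior density ∝ θ^6(1−θ)^1 is the kernel of Beta(7, 2).
Data: 15 successes in 28 trials. The binomial likelihood contributes θ^15(1−θ)^13, so the posterior is Beta(7+15, 2+13) = Beta(22, 15).
For Beta(a, b) with a, b > 1 the mode is (a−1)/(a+b−2) = 21/35 ≈ 0.600.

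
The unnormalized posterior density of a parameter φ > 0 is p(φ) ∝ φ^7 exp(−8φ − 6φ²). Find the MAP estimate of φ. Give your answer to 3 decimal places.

ℓ'(φ) = 7/φ − 8 − 12φ. Setting this to zero and multiplying by φ: 12φ² + 8φ − 7 = 0.
φ = (−8 + √(8² + 4·12·7)) / (2·12) = (−8 + √400) / 24 = (−8 + 20)/24 = 1/2.
ℓ''(φ) = −7/φ² − 12 < 0, confirming a maximum.

φ̂_MAP = 0.500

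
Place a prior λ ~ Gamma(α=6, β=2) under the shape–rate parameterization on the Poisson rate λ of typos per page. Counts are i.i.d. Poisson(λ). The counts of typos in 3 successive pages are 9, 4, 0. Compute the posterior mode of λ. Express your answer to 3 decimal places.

Σxᵢ = 9+4+0 = 13, with n = 3.
Posterior ∝ λ^5e^(−2λ) · λ^13e^(−3λ) = λ^18e^(−5λ), i.e. Gamma(shape=19, rate=5).
The mode of a Gamma(a, b) with a ≥ 1 (shape–rate) is (a−1)/b = 18/5 ≈ 3.600.

λ̂_MAP = 3.600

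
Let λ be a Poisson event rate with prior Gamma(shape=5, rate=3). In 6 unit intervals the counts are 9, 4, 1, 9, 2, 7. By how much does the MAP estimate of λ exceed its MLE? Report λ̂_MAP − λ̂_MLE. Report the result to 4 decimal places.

Σxᵢ = 32. Posterior is Gamma(37, 9); MAP = (37−1)/9 = 36/9 ≈ 4.00000.
MLE = x̄ = 32/6 ≈ 5.33333.
Difference = 36/9 − 32/6 = -4/3 ≈ -1.3333.

MAP − MLE = -1.3333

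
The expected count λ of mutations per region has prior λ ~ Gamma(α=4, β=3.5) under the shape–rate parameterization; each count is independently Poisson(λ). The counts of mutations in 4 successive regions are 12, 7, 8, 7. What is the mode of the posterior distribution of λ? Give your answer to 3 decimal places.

λ̂_MAP = 4.933

Σxᵢ = 12+7+8+7 = 34, with n = 4.
Posterior ∝ λ^3e^(−3.5λ) · λ^34e^(−4λ) = λ^37e^(−7.5λ), i.e. Gamma(shape=38, rate=7.5).
The mode of a Gamma(a, b) with a ≥ 1 (shape–rate) is (a−1)/b = 37/7.5 ≈ 4.933.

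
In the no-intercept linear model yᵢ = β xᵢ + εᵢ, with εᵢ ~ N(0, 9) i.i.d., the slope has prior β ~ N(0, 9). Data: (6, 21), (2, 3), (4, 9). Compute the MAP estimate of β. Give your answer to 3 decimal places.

log p(β | y) = −Σ(yᵢ − βxᵢ)²/(2·9) − β²/(2·9) + const.
Setting the derivative to zero: Σxᵢ(yᵢ − βxᵢ)/9 − β/9 = 0, so β = Σxᵢyᵢ / (Σxᵢ² + σ²/τ²).
Σxᵢyᵢ = 6·21 + 2·3 + 4·9 = 168; Σxᵢ² = 56; σ²/τ² = 1.
β̂_MAP = 168 / (56 + 1) = 168/57 ≈ 2.947.

β̂_MAP = 2.947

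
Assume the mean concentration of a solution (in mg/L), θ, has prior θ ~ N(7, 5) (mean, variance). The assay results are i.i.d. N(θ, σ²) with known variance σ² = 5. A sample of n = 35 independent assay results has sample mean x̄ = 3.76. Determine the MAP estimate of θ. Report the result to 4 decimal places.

n = 35, x̄ = 3.76.
For a Normal prior and Normal likelihood with known variance, the posterior is Normal; its mode equals its mean, the precision-weighted average.
Prior precision 1/σ₀² = 1/5 = 0.2; data precision n/σ² = 35/5 = 7.
θ̂ = (0.2·7 + 7·3.76) / (0.2 + 7) = 27.72/7.2 = 3.8500.

θ̂_MAP = 3.8500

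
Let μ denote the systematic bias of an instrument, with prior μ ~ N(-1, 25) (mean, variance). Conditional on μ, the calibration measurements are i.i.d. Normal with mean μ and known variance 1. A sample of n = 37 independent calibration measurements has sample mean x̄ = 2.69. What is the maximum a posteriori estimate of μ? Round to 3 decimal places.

μ̂_MAP = 2.686

n = 37, x̄ = 2.69.
For a Normal prior and Normal likelihood with known variance, the posterior is Normal; its mode equals its mean, the precision-weighted average.
Prior precision 1/σ₀² = 1/25 = 0.04; data precision n/σ² = 37/1 = 37.
μ̂ = (0.04·(-1) + 37·2.69) / (0.04 + 37) = 99.49/37.04 = 9949/3704 ≈ 2.686.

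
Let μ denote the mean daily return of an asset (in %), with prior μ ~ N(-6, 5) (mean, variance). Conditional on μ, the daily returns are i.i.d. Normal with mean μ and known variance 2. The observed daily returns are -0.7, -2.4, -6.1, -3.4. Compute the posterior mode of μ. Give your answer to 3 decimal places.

μ̂_MAP = -3.409

n = 4; x̄ = ((-0.7) + (-2.4) + (-6.1) + (-3.4))/4 = -12.6/4 = -3.15.
For a Normal prior and Normal likelihood with known variance, the posterior is Normal; its mode equals its mean, the precision-weighted average.
Prior precision 1/σ₀² = 1/5 = 0.2; data precision n/σ² = 4/2 = 2.
μ̂ = (0.2·(-6) + 2·(-3.15)) / (0.2 + 2) = (-7.5)/2.2 = -75/22 ≈ -3.409.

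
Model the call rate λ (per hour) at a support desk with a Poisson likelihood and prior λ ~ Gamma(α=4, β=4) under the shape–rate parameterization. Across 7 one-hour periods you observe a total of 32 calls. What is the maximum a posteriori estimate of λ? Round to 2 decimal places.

λ̂_MAP = 3.18

Σxᵢ = 32, n = 7.
Posterior ∝ λ^3e^(−4λ) · λ^32e^(−7λ) = λ^35e^(−11λ), i.e. Gamma(shape=36, rate=11).
The mode of a Gamma(a, b) with a ≥ 1 (shape–rate) is (a−1)/b = 35/11 ≈ 3.18.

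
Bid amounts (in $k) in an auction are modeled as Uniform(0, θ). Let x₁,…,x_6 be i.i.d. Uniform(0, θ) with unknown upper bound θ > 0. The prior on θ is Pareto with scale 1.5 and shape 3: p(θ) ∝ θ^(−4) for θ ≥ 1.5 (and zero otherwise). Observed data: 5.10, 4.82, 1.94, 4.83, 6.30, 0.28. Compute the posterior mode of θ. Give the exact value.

The Uniform(0, θ) likelihood is θ^(−n) for θ ≥ max(xᵢ), zero otherwise. Here max(xᵢ) = 6.30.
Posterior ∝ θ^(−4) · θ^(−6) = θ^(−10) on θ ≥ max(1.5, 6.30) = 6.30.
This density is strictly decreasing in θ, so the posterior mode lies at the lower boundary of the support.

θ̂_MAP = 6.30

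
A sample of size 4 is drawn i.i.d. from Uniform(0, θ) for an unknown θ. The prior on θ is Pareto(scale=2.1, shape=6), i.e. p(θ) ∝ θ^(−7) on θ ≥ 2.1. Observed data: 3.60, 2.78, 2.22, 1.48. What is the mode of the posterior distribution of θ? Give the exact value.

θ̂_MAP = 3.60

The Uniform(0, θ) likelihood is θ^(−n) for θ ≥ max(xᵢ), zero otherwise. Here max(xᵢ) = 3.60.
Posterior ∝ θ^(−7) · θ^(−4) = θ^(−11) on θ ≥ max(2.1, 3.60) = 3.60.
This density is strictly decreasing in θ, so the posterior mode lies at the lower boundary of the support.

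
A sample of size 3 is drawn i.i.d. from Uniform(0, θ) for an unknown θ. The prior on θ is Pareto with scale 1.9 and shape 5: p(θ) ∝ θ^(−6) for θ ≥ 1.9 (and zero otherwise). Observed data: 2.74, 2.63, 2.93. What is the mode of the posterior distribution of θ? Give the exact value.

The Uniform(0, θ) likelihood is θ^(−n) for θ ≥ max(xᵢ), zero otherwise. Here max(xᵢ) = 2.93.
Posterior ∝ θ^(−6) · θ^(−3) = θ^(−9) on θ ≥ max(1.9, 2.93) = 2.93.
This density is strictly decreasing in θ, so the posterior mode lies at the lower boundary of the support.

θ̂_MAP = 2.93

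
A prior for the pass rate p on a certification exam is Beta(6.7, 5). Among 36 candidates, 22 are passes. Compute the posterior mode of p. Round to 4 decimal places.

p̂_MAP = 0.6061

Prior: Beta(6.7, 5).
Data: 22 successes in 36 trials. The binomial likelihood contributes p^22(1−p)^14, so the posterior is Beta(6.7+22, 5+14) = Beta(28.7, 19).
For Beta(a, b) with a, b > 1 the mode is (a−1)/(a+b−2) = 27.7/45.7 ≈ 0.6061.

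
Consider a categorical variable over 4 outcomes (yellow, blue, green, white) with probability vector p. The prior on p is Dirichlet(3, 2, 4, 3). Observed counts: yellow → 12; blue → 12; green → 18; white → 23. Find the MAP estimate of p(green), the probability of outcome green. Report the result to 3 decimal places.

The posterior is Dirichlet(αᵢ + nᵢ) = Dirichlet(15, 14, 22, 26).
For a Dirichlet(a₁,…,a_K) with all aᵢ > 1, the mode has j-th component (aⱼ − 1)/(Σaᵢ − K).
Here Σaᵢ = 77 and K = 4, so p(green) = (22 − 1)/(77 − 4) = 21/73 ≈ 0.288.

MAP estimate of p(green) = 0.288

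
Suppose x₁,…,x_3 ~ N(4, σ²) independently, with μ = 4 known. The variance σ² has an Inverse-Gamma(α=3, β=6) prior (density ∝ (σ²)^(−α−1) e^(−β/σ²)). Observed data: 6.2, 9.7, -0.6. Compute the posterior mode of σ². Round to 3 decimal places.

Sum of squared deviations about the known mean: SS = (6.2−4)² + (9.7−4)² + (-0.6−4)² = 58.49.
The Normal likelihood contributes (σ²)^(−n/2) exp(−SS/(2σ²)), so the posterior is Inverse-Gamma(α + n/2, β + SS/2) = Inverse-Gamma(4.5, 35.245).
The mode of Inverse-Gamma(a, b) is b/(a+1) = 35.245/5.5 ≈ 6.408.

σ̂²_MAP = 6.408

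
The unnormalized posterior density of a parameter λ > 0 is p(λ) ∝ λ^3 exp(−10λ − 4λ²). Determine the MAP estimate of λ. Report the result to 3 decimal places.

ℓ'(λ) = 3/λ − 10 − 8λ. Setting this to zero and multiplying by λ: 8λ² + 10λ − 3 = 0.
λ = (−10 + √(10² + 4·8·3)) / (2·8) = (−10 + √196) / 16 = (−10 + 14)/16 = 1/4.
ℓ''(λ) = −3/λ² − 8 < 0, confirming a maximum.

λ̂_MAP = 0.250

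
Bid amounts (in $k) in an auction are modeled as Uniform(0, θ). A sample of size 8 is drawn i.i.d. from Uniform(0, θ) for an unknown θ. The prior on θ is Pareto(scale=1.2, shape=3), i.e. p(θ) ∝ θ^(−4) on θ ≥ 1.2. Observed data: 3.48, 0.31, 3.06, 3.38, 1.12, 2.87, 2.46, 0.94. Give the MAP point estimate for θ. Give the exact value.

θ̂_MAP = 3.48

The Uniform(0, θ) likelihood is θ^(−n) for θ ≥ max(xᵢ), zero otherwise. Here max(xᵢ) = 3.48.
Posterior ∝ θ^(−4) · θ^(−8) = θ^(−12) on θ ≥ max(1.2, 3.48) = 3.48.
This density is strictly decreasing in θ, so the posterior mode lies at the lower boundary of the support.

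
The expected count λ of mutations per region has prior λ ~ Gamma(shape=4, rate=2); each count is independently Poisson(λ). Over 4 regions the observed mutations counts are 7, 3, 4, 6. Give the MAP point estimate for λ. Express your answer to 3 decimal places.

λ̂_MAP = 3.833

Σxᵢ = 7+3+4+6 = 20, with n = 4.
Posterior ∝ λ^3e^(−2λ) · λ^20e^(−4λ) = λ^23e^(−6λ), i.e. Gamma(shape=24, rate=6).
The mode of a Gamma(a, b) with a ≥ 1 (shape–rate) is (a−1)/b = 23/6 ≈ 3.833.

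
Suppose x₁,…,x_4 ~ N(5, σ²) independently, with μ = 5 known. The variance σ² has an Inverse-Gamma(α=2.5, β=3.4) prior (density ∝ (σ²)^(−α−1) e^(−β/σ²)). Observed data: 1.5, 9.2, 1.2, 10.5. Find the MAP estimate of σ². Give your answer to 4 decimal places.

σ̂²_MAP = 7.3982

Sum of squared deviations about the known mean: SS = (1.5−5)² + (9.2−5)² + (1.2−5)² + (10.5−5)² = 74.58.
The Normal likelihood contributes (σ²)^(−n/2) exp(−SS/(2σ²)), so the posterior is Inverse-Gamma(α + n/2, β + SS/2) = Inverse-Gamma(4.5, 40.69).
The mode of Inverse-Gamma(a, b) is b/(a+1) = 40.69/5.5 ≈ 7.3982.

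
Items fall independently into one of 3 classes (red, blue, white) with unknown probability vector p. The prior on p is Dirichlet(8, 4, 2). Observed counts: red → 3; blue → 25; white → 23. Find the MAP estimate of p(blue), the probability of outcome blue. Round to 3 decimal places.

MAP estimate of p(blue) = 0.452

The posterior is Dirichlet(αᵢ + nᵢ) = Dirichlet(11, 29, 25).
For a Dirichlet(a₁,…,a_K) with all aᵢ > 1, the mode has j-th component (aⱼ − 1)/(Σaᵢ − K).
Here Σaᵢ = 65 and K = 3, so p(blue) = (29 − 1)/(65 − 3) = 28/62 ≈ 0.452.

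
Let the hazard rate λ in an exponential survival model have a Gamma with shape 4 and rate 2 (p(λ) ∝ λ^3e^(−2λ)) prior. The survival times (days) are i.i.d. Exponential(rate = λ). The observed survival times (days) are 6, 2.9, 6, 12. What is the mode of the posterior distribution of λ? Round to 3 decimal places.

The Exponential(rate=λ) likelihood is ∝ λ^n e^(−λΣtᵢ). Here n = 4 and Σtᵢ = 6 + 2.9 + 6 + 12 = 26.9.
Posterior ∝ λ^3e^(−2λ) · λ^4e^(−26.9λ) = λ^7e^(−28.9λ), i.e. Gamma(8, 28.9).
Mode = (a−1)/b = 7/28.9 ≈ 0.242.

λ̂_MAP = 0.242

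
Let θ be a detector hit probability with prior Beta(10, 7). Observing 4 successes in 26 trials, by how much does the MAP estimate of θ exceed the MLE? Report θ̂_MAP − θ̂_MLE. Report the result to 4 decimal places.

MAP − MLE = 0.1632

Posterior is Beta(14, 29); MAP = (14−1)/(43−2) = 13/41 ≈ 0.31707.
MLE ignores the prior: θ̂_MLE = k/n = 4/26 ≈ 0.15385.
Difference = 13/41 − 4/26 = 87/533 ≈ 0.1632.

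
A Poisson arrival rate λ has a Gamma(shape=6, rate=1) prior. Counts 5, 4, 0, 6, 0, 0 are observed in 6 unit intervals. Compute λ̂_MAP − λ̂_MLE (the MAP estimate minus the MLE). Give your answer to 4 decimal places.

Σxᵢ = 15. Posterior is Gamma(21, 7); MAP = (21−1)/7 = 20/7 ≈ 2.85714.
MLE = x̄ = 15/6 ≈ 2.50000.
Difference = 20/7 − 15/6 = 5/14 ≈ 0.3571.

MAP − MLE = 0.3571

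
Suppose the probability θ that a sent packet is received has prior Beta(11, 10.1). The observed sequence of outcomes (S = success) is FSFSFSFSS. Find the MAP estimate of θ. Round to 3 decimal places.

θ̂_MAP = 0.534

Prior: Beta(11, 10.1).
Data: 5 successes in 9 trials (from the sequence). The binomial likelihood contributes θ^5(1−θ)^4, so the posterior is Beta(11+5, 10.1+4) = Beta(16, 14.1).
For Beta(a, b) with a, b > 1 the mode is (a−1)/(a+b−2) = 15/28.1 ≈ 0.534.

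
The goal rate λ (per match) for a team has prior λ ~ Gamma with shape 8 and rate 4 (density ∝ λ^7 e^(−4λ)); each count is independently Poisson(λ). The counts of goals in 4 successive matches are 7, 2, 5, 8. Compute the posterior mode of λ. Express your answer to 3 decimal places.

Σxᵢ = 7+2+5+8 = 22, with n = 4.
Posterior ∝ λ^7e^(−4λ) · λ^22e^(−4λ) = λ^29e^(−8λ), i.e. Gamma(shape=30, rate=8).
The mode of a Gamma(a, b) with a ≥ 1 (shape–rate) is (a−1)/b = 29/8 ≈ 3.625.

λ̂_MAP = 3.625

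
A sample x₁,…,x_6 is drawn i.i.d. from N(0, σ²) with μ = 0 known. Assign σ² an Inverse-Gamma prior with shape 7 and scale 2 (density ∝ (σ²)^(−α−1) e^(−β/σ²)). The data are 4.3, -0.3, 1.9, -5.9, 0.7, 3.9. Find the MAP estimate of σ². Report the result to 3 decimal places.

σ̂²_MAP = 3.486

Sum of squared deviations about the known mean: SS = (4.3−0)² + (-0.3−0)² + (1.9−0)² + (-5.9−0)² + (0.7−0)² + (3.9−0)² = 72.7.
The Normal likelihood contributes (σ²)^(−n/2) exp(−SS/(2σ²)), so the posterior is Inverse-Gamma(α + n/2, β + SS/2) = Inverse-Gamma(10, 38.35).
The mode of Inverse-Gamma(a, b) is b/(a+1) = 38.35/11 ≈ 3.486.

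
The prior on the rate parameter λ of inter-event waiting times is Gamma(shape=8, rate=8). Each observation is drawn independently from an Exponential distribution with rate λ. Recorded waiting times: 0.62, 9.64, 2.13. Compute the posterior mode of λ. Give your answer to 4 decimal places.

λ̂_MAP = 0.4904

The Exponential(rate=λ) likelihood is ∝ λ^n e^(−λΣtᵢ). Here n = 3 and Σtᵢ = 0.62 + 9.64 + 2.13 = 12.39.
Posterior ∝ λ^7e^(−8λ) · λ^3e^(−12.39λ) = λ^10e^(−20.39λ), i.e. Gamma(11, 20.39).
Mode = (a−1)/b = 10/20.39 ≈ 0.4904.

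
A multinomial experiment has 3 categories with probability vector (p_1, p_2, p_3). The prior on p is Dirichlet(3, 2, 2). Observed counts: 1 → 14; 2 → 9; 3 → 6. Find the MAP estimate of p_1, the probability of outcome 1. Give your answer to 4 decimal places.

The posterior is Dirichlet(αᵢ + nᵢ) = Dirichlet(17, 11, 8).
For a Dirichlet(a₁,…,a_K) with all aᵢ > 1, the mode has j-th component (aⱼ − 1)/(Σaᵢ − K).
Here Σaᵢ = 36 and K = 3, so p_1 = (17 − 1)/(36 − 3) = 16/33 ≈ 0.4848.

MAP estimate: 0.4848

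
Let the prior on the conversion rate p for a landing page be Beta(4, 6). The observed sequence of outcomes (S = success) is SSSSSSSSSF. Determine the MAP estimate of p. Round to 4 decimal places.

Prior: Beta(4, 6).
Data: 9 successes in 10 trials (from the sequence). The binomial likelihood contributes p^9(1−p)^1, so the posterior is Beta(4+9, 6+1) = Beta(13, 7).
For Beta(a, b) with a, b > 1 the mode is (a−1)/(a+b−2) = 12/18 ≈ 0.6667.

p̂_MAP = 0.6667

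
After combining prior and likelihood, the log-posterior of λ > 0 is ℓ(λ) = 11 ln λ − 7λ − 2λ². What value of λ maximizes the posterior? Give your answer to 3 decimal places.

λ̂_MAP = 1.000

ℓ'(λ) = 11/λ − 7 − 4λ. Setting this to zero and multiplying by λ: 4λ² + 7λ − 11 = 0.
λ = (−7 + √(7² + 4·4·11)) / (2·4) = (−7 + √225) / 8 = (−7 + 15)/8 = 1.
ℓ''(λ) = −11/λ² − 4 < 0, confirming a maximum.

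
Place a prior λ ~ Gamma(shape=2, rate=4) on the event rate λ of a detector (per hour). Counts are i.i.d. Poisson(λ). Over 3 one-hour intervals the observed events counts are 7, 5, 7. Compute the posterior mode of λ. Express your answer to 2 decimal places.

λ̂_MAP = 2.86

Σxᵢ = 7+5+7 = 19, with n = 3.
Posterior ∝ λe^(−4λ) · λ^19e^(−3λ) = λ^20e^(−7λ), i.e. Gamma(shape=21, rate=7).
The mode of a Gamma(a, b) with a ≥ 1 (shape–rate) is (a−1)/b = 20/7 ≈ 2.86.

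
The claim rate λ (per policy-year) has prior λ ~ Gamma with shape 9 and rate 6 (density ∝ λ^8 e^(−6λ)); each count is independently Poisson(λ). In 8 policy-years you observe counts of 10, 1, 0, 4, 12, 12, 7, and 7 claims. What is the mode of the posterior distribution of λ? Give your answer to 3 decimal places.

Σxᵢ = 10+1+0+4+12+12+7+7 = 53, with n = 8.
Posterior ∝ λ^8e^(−6λ) · λ^53e^(−8λ) = λ^61e^(−14λ), i.e. Gamma(shape=62, rate=14).
The mode of a Gamma(a, b) with a ≥ 1 (shape–rate) is (a−1)/b = 61/14 ≈ 4.357.

λ̂_MAP = 4.357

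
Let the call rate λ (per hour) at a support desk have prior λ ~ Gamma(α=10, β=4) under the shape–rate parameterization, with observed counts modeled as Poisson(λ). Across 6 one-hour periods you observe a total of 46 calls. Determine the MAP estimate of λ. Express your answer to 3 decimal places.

Σxᵢ = 46, n = 6.
Posterior ∝ λ^9e^(−4λ) · λ^46e^(−6λ) = λ^55e^(−10λ), i.e. Gamma(shape=56, rate=10).
The mode of a Gamma(a, b) with a ≥ 1 (shape–rate) is (a−1)/b = 55/10 ≈ 5.500.

λ̂_MAP = 5.500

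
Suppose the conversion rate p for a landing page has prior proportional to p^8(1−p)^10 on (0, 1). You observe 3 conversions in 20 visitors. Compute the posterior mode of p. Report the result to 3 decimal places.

The prior density ∝ p^8(1−p)^10 is the kernel of Beta(9, 11).
Data: 3 successes in 20 trials. The binomial likelihood contributes p^3(1−p)^17, so the posterior is Beta(9+3, 11+17) = Beta(12, 28).
For Beta(a, b) with a, b > 1 the mode is (a−1)/(a+b−2) = 11/38 ≈ 0.289.

p̂_MAP = 0.289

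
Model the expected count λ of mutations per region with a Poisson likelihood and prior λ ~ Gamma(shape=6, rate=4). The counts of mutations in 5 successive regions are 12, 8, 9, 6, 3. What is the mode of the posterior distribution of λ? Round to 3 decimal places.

λ̂_MAP = 4.778

Σxᵢ = 12+8+9+6+3 = 38, with n = 5.
Posterior ∝ λ^5e^(−4λ) · λ^38e^(−5λ) = λ^43e^(−9λ), i.e. Gamma(shape=44, rate=9).
The mode of a Gamma(a, b) with a ≥ 1 (shape–rate) is (a−1)/b = 43/9 ≈ 4.778.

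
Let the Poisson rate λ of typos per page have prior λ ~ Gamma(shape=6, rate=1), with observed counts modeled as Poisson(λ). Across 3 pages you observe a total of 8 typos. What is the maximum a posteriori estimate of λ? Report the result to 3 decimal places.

λ̂_MAP = 3.250

Σxᵢ = 8, n = 3.
Posterior ∝ λ^5e^(−1λ) · λ^8e^(−3λ) = λ^13e^(−4λ), i.e. Gamma(shape=14, rate=4).
The mode of a Gamma(a, b) with a ≥ 1 (shape–rate) is (a−1)/b = 13/4 ≈ 3.250.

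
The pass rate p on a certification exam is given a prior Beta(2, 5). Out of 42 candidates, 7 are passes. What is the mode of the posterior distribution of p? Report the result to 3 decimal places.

Prior: Beta(2, 5).
Data: 7 successes in 42 trials. The binomial likelihood contributes p^7(1−p)^35, so the posterior is Beta(2+7, 5+35) = Beta(9, 40).
For Beta(a, b) with a, b > 1 the mode is (a−1)/(a+b−2) = 8/47 ≈ 0.170.

p̂_MAP = 0.170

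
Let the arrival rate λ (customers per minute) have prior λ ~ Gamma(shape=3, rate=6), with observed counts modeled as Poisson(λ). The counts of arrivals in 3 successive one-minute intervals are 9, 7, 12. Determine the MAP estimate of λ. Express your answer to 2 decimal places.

λ̂_MAP = 3.33

Σxᵢ = 9+7+12 = 28, with n = 3.
Posterior ∝ λ^2e^(−6λ) · λ^28e^(−3λ) = λ^30e^(−9λ), i.e. Gamma(shape=31, rate=9).
The mode of a Gamma(a, b) with a ≥ 1 (shape–rate) is (a−1)/b = 30/9 ≈ 3.33.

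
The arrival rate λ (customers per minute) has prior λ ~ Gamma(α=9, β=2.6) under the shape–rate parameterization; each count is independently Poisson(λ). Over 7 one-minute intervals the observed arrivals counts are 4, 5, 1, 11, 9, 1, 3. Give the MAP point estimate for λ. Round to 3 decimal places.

Σxᵢ = 4+5+1+11+9+1+3 = 34, with n = 7.
Posterior ∝ λ^8e^(−2.6λ) · λ^34e^(−7λ) = λ^42e^(−9.6λ), i.e. Gamma(shape=43, rate=9.6).
The mode of a Gamma(a, b) with a ≥ 1 (shape–rate) is (a−1)/b = 42/9.6 ≈ 4.375.

λ̂_MAP = 4.375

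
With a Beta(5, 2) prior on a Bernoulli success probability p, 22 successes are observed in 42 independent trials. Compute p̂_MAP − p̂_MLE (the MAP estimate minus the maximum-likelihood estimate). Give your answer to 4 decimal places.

Posterior is Beta(27, 22); MAP = (27−1)/(49−2) = 26/47 ≈ 0.55319.
MLE ignores the prior: p̂_MLE = k/n = 22/42 ≈ 0.52381.
Difference = 26/47 − 22/42 = 29/987 ≈ 0.0294.

MAP − MLE = 0.0294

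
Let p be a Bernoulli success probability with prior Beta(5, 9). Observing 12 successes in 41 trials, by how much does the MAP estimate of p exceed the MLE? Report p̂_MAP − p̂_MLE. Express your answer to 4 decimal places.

Posterior is Beta(17, 38); MAP = (17−1)/(55−2) = 16/53 ≈ 0.30189.
MLE ignores the prior: p̂_MLE = k/n = 12/41 ≈ 0.29268.
Difference = 16/53 − 12/41 = 20/2173 ≈ 0.0092.

MAP − MLE = 0.0092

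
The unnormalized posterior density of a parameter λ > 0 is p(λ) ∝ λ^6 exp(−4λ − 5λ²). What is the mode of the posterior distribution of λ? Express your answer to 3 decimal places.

λ̂_MAP = 0.600

ℓ'(λ) = 6/λ − 4 − 10λ. Setting this to zero and multiplying by λ: 10λ² + 4λ − 6 = 0.
λ = (−4 + √(4² + 4·10·6)) / (2·10) = (−4 + √256) / 20 = (−4 + 16)/20 = 3/5.
ℓ''(λ) = −6/λ² − 10 < 0, confirming a maximum.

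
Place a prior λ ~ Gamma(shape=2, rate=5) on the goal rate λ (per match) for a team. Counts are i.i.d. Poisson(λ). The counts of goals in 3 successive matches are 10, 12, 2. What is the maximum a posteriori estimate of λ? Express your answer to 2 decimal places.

Σxᵢ = 10+12+2 = 24, with n = 3.
Posterior ∝ λe^(−5λ) · λ^24e^(−3λ) = λ^25e^(−8λ), i.e. Gamma(shape=26, rate=8).
The mode of a Gamma(a, b) with a ≥ 1 (shape–rate) is (a−1)/b = 25/8 ≈ 3.13.

λ̂_MAP = 3.13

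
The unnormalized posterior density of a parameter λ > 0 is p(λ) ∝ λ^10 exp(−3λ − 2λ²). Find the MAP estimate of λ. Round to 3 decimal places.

λ̂_MAP = 1.250

ℓ'(λ) = 10/λ − 3 − 4λ. Setting this to zero and multiplying by λ: 4λ² + 3λ − 10 = 0.
λ = (−3 + √(3² + 4·4·10)) / (2·4) = (−3 + √169) / 8 = (−3 + 13)/8 = 5/4.
ℓ''(λ) = −10/λ² − 4 < 0, confirming a maximum.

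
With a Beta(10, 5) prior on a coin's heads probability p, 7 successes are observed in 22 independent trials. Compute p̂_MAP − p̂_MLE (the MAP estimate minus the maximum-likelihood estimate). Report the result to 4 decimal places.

Posterior is Beta(17, 20); MAP = (17−1)/(37−2) = 16/35 ≈ 0.45714.
MLE ignores the prior: p̂_MLE = k/n = 7/22 ≈ 0.31818.
Difference = 16/35 − 7/22 = 107/770 ≈ 0.1390.

MAP − MLE = 0.1390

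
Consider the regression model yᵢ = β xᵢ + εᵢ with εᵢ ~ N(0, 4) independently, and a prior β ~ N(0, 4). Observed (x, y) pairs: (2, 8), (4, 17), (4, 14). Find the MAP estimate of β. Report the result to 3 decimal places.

β̂_MAP = 3.784

log p(β | y) = −Σ(yᵢ − βxᵢ)²/(2·4) − β²/(2·4) + const.
Setting the derivative to zero: Σxᵢ(yᵢ − βxᵢ)/4 − β/4 = 0, so β = Σxᵢyᵢ / (Σxᵢ² + σ²/τ²).
Σxᵢyᵢ = 2·8 + 4·17 + 4·14 = 140; Σxᵢ² = 36; σ²/τ² = 1.
β̂_MAP = 140 / (36 + 1) = 140/37 ≈ 3.784.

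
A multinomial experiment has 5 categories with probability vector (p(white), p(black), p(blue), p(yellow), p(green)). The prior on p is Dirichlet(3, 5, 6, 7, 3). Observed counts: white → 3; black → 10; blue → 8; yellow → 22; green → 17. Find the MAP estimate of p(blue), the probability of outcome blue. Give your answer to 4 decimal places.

MAP estimate of p(blue) = 0.1646

The posterior is Dirichlet(αᵢ + nᵢ) = Dirichlet(6, 15, 14, 29, 20).
For a Dirichlet(a₁,…,a_K) with all aᵢ > 1, the mode has j-th component (aⱼ − 1)/(Σaᵢ − K).
Here Σaᵢ = 84 and K = 5, so p(blue) = (14 − 1)/(84 − 5) = 13/79 ≈ 0.1646.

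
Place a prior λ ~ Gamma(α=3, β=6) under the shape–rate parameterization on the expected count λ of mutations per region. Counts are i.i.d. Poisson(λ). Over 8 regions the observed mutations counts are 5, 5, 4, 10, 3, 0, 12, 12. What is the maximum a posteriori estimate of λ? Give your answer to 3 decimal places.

λ̂_MAP = 3.786

Σxᵢ = 5+5+4+10+3+0+12+12 = 51, with n = 8.
Posterior ∝ λ^2e^(−6λ) · λ^51e^(−8λ) = λ^53e^(−14λ), i.e. Gamma(shape=54, rate=14).
The mode of a Gamma(a, b) with a ≥ 1 (shape–rate) is (a−1)/b = 53/14 ≈ 3.786.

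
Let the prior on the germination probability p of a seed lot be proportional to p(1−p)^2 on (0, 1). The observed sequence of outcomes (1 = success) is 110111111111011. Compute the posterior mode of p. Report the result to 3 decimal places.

p̂_MAP = 0.778

The prior density ∝ p(1−p)^2 is the kernel of Beta(2, 3).
Data: 13 successes in 15 trials (from the sequence). The binomial likelihood contributes p^13(1−p)^2, so the posterior is Beta(2+13, 3+2) = Beta(15, 5).
For Beta(a, b) with a, b > 1 the mode is (a−1)/(a+b−2) = 14/18 ≈ 0.778.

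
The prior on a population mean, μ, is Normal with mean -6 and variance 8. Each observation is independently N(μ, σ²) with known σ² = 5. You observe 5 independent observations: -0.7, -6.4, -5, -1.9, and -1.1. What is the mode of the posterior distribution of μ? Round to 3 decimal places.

n = 5; x̄ = ((-0.7) + (-6.4) + (-5) + (-1.9) + (-1.1))/5 = -15.1/5 = -3.02.
For a Normal prior and Normal likelihood with known variance, the posterior is Normal; its mode equals its mean, the precision-weighted average.
Prior precision 1/σ₀² = 1/8 = 0.125; data precision n/σ² = 5/5 = 1.
μ̂ = (0.125·(-6) + 1·(-3.02)) / (0.125 + 1) = (-3.77)/1.125 = -754/225 ≈ -3.351.

μ̂_MAP = -3.351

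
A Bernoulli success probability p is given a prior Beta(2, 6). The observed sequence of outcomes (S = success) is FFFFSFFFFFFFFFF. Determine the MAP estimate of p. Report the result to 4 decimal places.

Prior: Beta(2, 6).
Data: 1 success in 15 trials (from the sequence). The binomial likelihood contributes p(1−p)^14, so the posterior is Beta(2+1, 6+14) = Beta(3, 20).
For Beta(a, b) with a, b > 1 the mode is (a−1)/(a+b−2) = 2/21 ≈ 0.0952.

p̂_MAP = 0.0952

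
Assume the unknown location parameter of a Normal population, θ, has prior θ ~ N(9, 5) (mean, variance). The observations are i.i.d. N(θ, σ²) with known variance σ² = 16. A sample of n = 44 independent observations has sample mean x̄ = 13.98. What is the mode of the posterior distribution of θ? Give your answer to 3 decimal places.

n = 44, x̄ = 13.98.
For a Normal prior and Normal likelihood with known variance, the posterior is Normal; its mode equals its mean, the precision-weighted average.
Prior precision 1/σ₀² = 1/5 = 0.2; data precision n/σ² = 44/16 = 2.75.
θ̂ = (0.2·9 + 2.75·13.98) / (0.2 + 2.75) = 40.245/2.95 = 8049/590 ≈ 13.642.

θ̂_MAP = 13.642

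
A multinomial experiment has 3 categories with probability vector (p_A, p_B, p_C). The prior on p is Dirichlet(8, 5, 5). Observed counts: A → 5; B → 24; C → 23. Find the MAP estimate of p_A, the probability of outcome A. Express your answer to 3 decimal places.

MAP estimate of p_A = 0.179

The posterior is Dirichlet(αᵢ + nᵢ) = Dirichlet(13, 29, 28).
For a Dirichlet(a₁,…,a_K) with all aᵢ > 1, the mode has j-th component (aⱼ − 1)/(Σaᵢ − K).
Here Σaᵢ = 70 and K = 3, so p_A = (13 − 1)/(70 − 3) = 12/67 ≈ 0.179.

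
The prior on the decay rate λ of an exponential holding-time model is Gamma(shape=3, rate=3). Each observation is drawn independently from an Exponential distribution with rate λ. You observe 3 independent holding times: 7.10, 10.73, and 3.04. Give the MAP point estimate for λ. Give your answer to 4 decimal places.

The Exponential(rate=λ) likelihood is ∝ λ^n e^(−λΣtᵢ). Here n = 3 and Σtᵢ = 7.10 + 10.73 + 3.04 = 20.87.
Posterior ∝ λ^2e^(−3λ) · λ^3e^(−20.87λ) = λ^5e^(−23.87λ), i.e. Gamma(6, 23.87).
Mode = (a−1)/b = 5/23.87 ≈ 0.2095.

λ̂_MAP = 0.2095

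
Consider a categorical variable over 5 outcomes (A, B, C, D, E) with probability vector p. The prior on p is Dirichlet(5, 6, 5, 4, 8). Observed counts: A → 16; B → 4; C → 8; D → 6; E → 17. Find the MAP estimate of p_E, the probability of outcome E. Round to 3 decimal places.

MAP estimate of p_E = 0.324

The posterior is Dirichlet(αᵢ + nᵢ) = Dirichlet(21, 10, 13, 10, 25).
For a Dirichlet(a₁,…,a_K) with all aᵢ > 1, the mode has j-th component (aⱼ − 1)/(Σaᵢ − K).
Here Σaᵢ = 79 and K = 5, so p_E = (25 − 1)/(79 − 5) = 24/74 ≈ 0.324.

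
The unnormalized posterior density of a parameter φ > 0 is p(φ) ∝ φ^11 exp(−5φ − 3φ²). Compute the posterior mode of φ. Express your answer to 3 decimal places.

φ̂_MAP = 1.000

ℓ'(φ) = 11/φ − 5 − 6φ. Setting this to zero and multiplying by φ: 6φ² + 5φ − 11 = 0.
φ = (−5 + √(5² + 4·6·11)) / (2·6) = (−5 + √289) / 12 = (−5 + 17)/12 = 1.
ℓ''(φ) = −11/φ² − 6 < 0, confirming a maximum.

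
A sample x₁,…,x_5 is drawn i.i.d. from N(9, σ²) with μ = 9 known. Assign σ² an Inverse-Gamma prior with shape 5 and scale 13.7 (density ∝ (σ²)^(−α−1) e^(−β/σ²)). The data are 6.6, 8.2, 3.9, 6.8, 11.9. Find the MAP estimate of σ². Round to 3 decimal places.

σ̂²_MAP = 4.298

Sum of squared deviations about the known mean: SS = (6.6−9)² + (8.2−9)² + (3.9−9)² + (6.8−9)² + (11.9−9)² = 45.66.
The Normal likelihood contributes (σ²)^(−n/2) exp(−SS/(2σ²)), so the posterior is Inverse-Gamma(α + n/2, β + SS/2) = Inverse-Gamma(7.5, 36.53).
The mode of Inverse-Gamma(a, b) is b/(a+1) = 36.53/8.5 ≈ 4.298.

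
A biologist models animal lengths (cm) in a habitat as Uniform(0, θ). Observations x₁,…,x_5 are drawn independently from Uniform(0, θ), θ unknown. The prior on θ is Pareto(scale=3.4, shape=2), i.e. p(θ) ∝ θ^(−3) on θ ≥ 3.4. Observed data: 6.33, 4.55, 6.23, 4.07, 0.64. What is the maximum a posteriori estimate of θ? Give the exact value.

θ̂_MAP = 6.33

The Uniform(0, θ) likelihood is θ^(−n) for θ ≥ max(xᵢ), zero otherwise. Here max(xᵢ) = 6.33.
Posterior ∝ θ^(−3) · θ^(−5) = θ^(−8) on θ ≥ max(3.4, 6.33) = 6.33.
This density is strictly decreasing in θ, so the posterior mode lies at the lower boundary of the support.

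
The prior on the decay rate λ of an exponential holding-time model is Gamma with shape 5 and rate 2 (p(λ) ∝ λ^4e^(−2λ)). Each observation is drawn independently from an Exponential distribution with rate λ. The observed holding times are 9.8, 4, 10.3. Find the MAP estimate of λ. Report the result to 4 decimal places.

λ̂_MAP = 0.2682

The Exponential(rate=λ) likelihood is ∝ λ^n e^(−λΣtᵢ). Here n = 3 and Σtᵢ = 9.8 + 4 + 10.3 = 24.1.
Posterior ∝ λ^4e^(−2λ) · λ^3e^(−24.1λ) = λ^7e^(−26.1λ), i.e. Gamma(8, 26.1).
Mode = (a−1)/b = 7/26.1 ≈ 0.2682.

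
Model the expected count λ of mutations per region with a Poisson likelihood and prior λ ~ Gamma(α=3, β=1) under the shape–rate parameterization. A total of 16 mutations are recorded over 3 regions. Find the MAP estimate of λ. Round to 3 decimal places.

λ̂_MAP = 4.500

Σxᵢ = 16, n = 3.
Posterior ∝ λ^2e^(−1λ) · λ^16e^(−3λ) = λ^18e^(−4λ), i.e. Gamma(shape=19, rate=4).
The mode of a Gamma(a, b) with a ≥ 1 (shape–rate) is (a−1)/b = 18/4 ≈ 4.500.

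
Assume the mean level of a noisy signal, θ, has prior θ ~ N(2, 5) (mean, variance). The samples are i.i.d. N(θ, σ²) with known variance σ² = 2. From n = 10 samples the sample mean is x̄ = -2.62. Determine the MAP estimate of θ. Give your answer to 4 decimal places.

n = 10, x̄ = -2.62.
For a Normal prior and Normal likelihood with known variance, the posterior is Normal; its mode equals its mean, the precision-weighted average.
Prior precision 1/σ₀² = 1/5 = 0.2; data precision n/σ² = 10/2 = 5.
θ̂ = (0.2·2 + 5·(-2.62)) / (0.2 + 5) = (-12.7)/5.2 = -127/52 ≈ -2.4423.

θ̂_MAP = -2.4423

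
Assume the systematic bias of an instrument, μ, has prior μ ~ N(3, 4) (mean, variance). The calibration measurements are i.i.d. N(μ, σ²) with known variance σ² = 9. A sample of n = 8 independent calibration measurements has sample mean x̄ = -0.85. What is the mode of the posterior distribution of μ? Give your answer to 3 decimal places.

n = 8, x̄ = -0.85.
For a Normal prior and Normal likelihood with known variance, the posterior is Normal; its mode equals its mean, the precision-weighted average.
Prior precision 1/σ₀² = 1/4 = 0.25; data precision n/σ² = 8/9.
μ̂ = (0.25·3 + (8/9)·(-0.85)) / (0.25 + 8/9) = (-1/180)/(41/36) = -1/205 ≈ -0.005.

μ̂_MAP = -0.005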